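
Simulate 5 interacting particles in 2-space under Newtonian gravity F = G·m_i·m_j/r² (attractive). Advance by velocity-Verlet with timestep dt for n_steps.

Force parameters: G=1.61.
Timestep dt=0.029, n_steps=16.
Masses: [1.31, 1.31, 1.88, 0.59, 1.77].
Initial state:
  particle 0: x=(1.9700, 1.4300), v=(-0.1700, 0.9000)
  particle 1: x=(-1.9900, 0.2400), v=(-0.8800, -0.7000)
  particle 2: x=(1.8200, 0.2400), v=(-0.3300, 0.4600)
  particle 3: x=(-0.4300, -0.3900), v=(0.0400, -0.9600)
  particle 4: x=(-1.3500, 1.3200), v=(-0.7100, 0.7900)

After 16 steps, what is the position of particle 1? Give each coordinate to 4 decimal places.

(-2.2643, 0.0457)

step 0: x0=(1.9700, 1.4300) x1=(-1.9900, 0.2400) x2=(1.8200, 0.2400) x3=(-0.4300, -0.3900) x4=(-1.3500, 1.3200)
step 1: x0=(1.9648, 1.4552) x1=(-2.0149, 0.2203) x2=(1.8103, 0.2540) x3=(-0.4290, -0.4173) x4=(-1.3706, 1.3423)
step 2: x0=(1.9589, 1.4785) x1=(-2.0385, 0.2018) x2=(1.8002, 0.2692) x3=(-0.4282, -0.4436) x4=(-1.3913, 1.3634)
step 3: x0=(1.9525, 1.5001) x1=(-2.0609, 0.1844) x2=(1.7899, 0.2856) x3=(-0.4277, -0.4690) x4=(-1.4121, 1.3835)
step 4: x0=(1.9455, 1.5199) x1=(-2.0823, 0.1681) x2=(1.7793, 0.3031) x3=(-0.4273, -0.4933) x4=(-1.4328, 1.4024)
step 5: x0=(1.9378, 1.5380) x1=(-2.1025, 0.1528) x2=(1.7683, 0.3219) x3=(-0.4272, -0.5168) x4=(-1.4535, 1.4203)
step 6: x0=(1.9296, 1.5542) x1=(-2.1218, 0.1385) x2=(1.7571, 0.3418) x3=(-0.4272, -0.5392) x4=(-1.4742, 1.4373)
step 7: x0=(1.9208, 1.5687) x1=(-2.1400, 0.1252) x2=(1.7456, 0.3630) x3=(-0.4274, -0.5608) x4=(-1.4948, 1.4533)
step 8: x0=(1.9114, 1.5815) x1=(-2.1573, 0.1128) x2=(1.7339, 0.3853) x3=(-0.4277, -0.5815) x4=(-1.5153, 1.4683)
step 9: x0=(1.9014, 1.5924) x1=(-2.1737, 0.1014) x2=(1.7218, 0.4088) x3=(-0.4282, -0.6013) x4=(-1.5358, 1.4825)
step 10: x0=(1.8907, 1.6014) x1=(-2.1891, 0.0908) x2=(1.7096, 0.4335) x3=(-0.4288, -0.6202) x4=(-1.5561, 1.4957)
step 11: x0=(1.8795, 1.6086) x1=(-2.2037, 0.0812) x2=(1.6970, 0.4594) x3=(-0.4295, -0.6383) x4=(-1.5764, 1.5081)
step 12: x0=(1.8676, 1.6138) x1=(-2.2175, 0.0724) x2=(1.6843, 0.4867) x3=(-0.4303, -0.6555) x4=(-1.5965, 1.5196)
step 13: x0=(1.8550, 1.6170) x1=(-2.2304, 0.0644) x2=(1.6713, 0.5152) x3=(-0.4313, -0.6718) x4=(-1.6164, 1.5304)
step 14: x0=(1.8418, 1.6181) x1=(-2.2425, 0.0573) x2=(1.6582, 0.5452) x3=(-0.4324, -0.6873) x4=(-1.6363, 1.5402)
step 15: x0=(1.8279, 1.6169) x1=(-2.2538, 0.0511) x2=(1.6449, 0.5766) x3=(-0.4336, -0.7020) x4=(-1.6560, 1.5493)
step 16: x0=(1.8132, 1.6135) x1=(-2.2643, 0.0457) x2=(1.6314, 0.6095) x3=(-0.4349, -0.7158) x4=(-1.6755, 1.5576)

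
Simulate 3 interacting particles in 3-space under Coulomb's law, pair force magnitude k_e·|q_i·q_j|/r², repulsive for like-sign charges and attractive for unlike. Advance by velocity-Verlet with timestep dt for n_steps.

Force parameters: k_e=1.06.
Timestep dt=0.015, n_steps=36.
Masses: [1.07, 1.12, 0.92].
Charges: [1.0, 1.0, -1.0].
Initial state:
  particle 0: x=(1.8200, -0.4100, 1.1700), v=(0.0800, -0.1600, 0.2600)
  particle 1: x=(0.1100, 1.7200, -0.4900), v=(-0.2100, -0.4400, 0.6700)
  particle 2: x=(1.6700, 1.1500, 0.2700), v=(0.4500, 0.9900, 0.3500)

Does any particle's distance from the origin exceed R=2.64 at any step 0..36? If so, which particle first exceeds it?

step 0: x0=(1.8200, -0.4100, 1.1700) x1=(0.1100, 1.7200, -0.4900) x2=(1.6700, 1.1500, 0.2700)
step 1: x0=(1.8212, -0.4124, 1.1739) x1=(0.1069, 1.7134, -0.4799) x2=(1.6767, 1.1648, 0.2753)
step 2: x0=(1.8224, -0.4147, 1.1778) x1=(0.1038, 1.7068, -0.4699) x2=(1.6834, 1.1796, 0.2805)
step 3: x0=(1.8236, -0.4170, 1.1816) x1=(0.1007, 1.7002, -0.4598) x2=(1.6900, 1.1944, 0.2858)
step 4: x0=(1.8249, -0.4193, 1.1854) x1=(0.0977, 1.6936, -0.4497) x2=(1.6965, 1.2090, 0.2911)
step 5: x0=(1.8261, -0.4215, 1.1892) x1=(0.0948, 1.6869, -0.4396) x2=(1.7030, 1.2237, 0.2963)
step 6: x0=(1.8273, -0.4236, 1.1930) x1=(0.0919, 1.6803, -0.4294) x2=(1.7094, 1.2383, 0.3016)
step 7: x0=(1.8286, -0.4258, 1.1968) x1=(0.0890, 1.6737, -0.4193) x2=(1.7157, 1.2529, 0.3069)
step 8: x0=(1.8298, -0.4278, 1.2005) x1=(0.0862, 1.6671, -0.4091) x2=(1.7220, 1.2674, 0.3122)
step 9: x0=(1.8311, -0.4299, 1.2043) x1=(0.0834, 1.6604, -0.3989) x2=(1.7282, 1.2818, 0.3175)
step 10: x0=(1.8324, -0.4319, 1.2080) x1=(0.0807, 1.6538, -0.3887) x2=(1.7344, 1.2963, 0.3227)
step 11: x0=(1.8336, -0.4339, 1.2117) x1=(0.0780, 1.6472, -0.3785) x2=(1.7405, 1.3106, 0.3280)
step 12: x0=(1.8349, -0.4358, 1.2154) x1=(0.0754, 1.6406, -0.3683) x2=(1.7465, 1.3250, 0.3333)
step 13: x0=(1.8362, -0.4377, 1.2191) x1=(0.0728, 1.6340, -0.3581) x2=(1.7524, 1.3393, 0.3386)
step 14: x0=(1.8376, -0.4396, 1.2227) x1=(0.0702, 1.6274, -0.3478) x2=(1.7583, 1.3535, 0.3439)
step 15: x0=(1.8389, -0.4414, 1.2264) x1=(0.0677, 1.6208, -0.3376) x2=(1.7642, 1.3677, 0.3492)
step 16: x0=(1.8402, -0.4432, 1.2300) x1=(0.0653, 1.6142, -0.3273) x2=(1.7699, 1.3818, 0.3545)
step 17: x0=(1.8416, -0.4449, 1.2336) x1=(0.0629, 1.6076, -0.3170) x2=(1.7756, 1.3959, 0.3598)
step 18: x0=(1.8429, -0.4467, 1.2372) x1=(0.0605, 1.6010, -0.3067) x2=(1.7812, 1.4100, 0.3651)
step 19: x0=(1.8443, -0.4484, 1.2408) x1=(0.0582, 1.5944, -0.2964) x2=(1.7867, 1.4240, 0.3704)
step 20: x0=(1.8457, -0.4500, 1.2444) x1=(0.0559, 1.5878, -0.2861) x2=(1.7922, 1.4379, 0.3757)
step 21: x0=(1.8471, -0.4516, 1.2480) x1=(0.0537, 1.5813, -0.2758) x2=(1.7976, 1.4518, 0.3809)
step 22: x0=(1.8485, -0.4532, 1.2516) x1=(0.0515, 1.5747, -0.2655) x2=(1.8030, 1.4657, 0.3862)
step 23: x0=(1.8499, -0.4548, 1.2551) x1=(0.0493, 1.5682, -0.2551) x2=(1.8083, 1.4795, 0.3915)
step 24: x0=(1.8513, -0.4563, 1.2587) x1=(0.0472, 1.5617, -0.2448) x2=(1.8135, 1.4932, 0.3968)
step 25: x0=(1.8527, -0.4579, 1.2622) x1=(0.0452, 1.5551, -0.2344) x2=(1.8186, 1.5070, 0.4021)
step 26: x0=(1.8542, -0.4593, 1.2657) x1=(0.0432, 1.5486, -0.2240) x2=(1.8237, 1.5206, 0.4074)
step 27: x0=(1.8557, -0.4608, 1.2693) x1=(0.0412, 1.5421, -0.2136) x2=(1.8287, 1.5342, 0.4126)
step 28: x0=(1.8571, -0.4622, 1.2728) x1=(0.0393, 1.5357, -0.2032) x2=(1.8336, 1.5478, 0.4179)
step 29: x0=(1.8586, -0.4636, 1.2763) x1=(0.0374, 1.5292, -0.1928) x2=(1.8385, 1.5613, 0.4232)
step 30: x0=(1.8601, -0.4650, 1.2798) x1=(0.0355, 1.5228, -0.1824) x2=(1.8433, 1.5747, 0.4284)
step 31: x0=(1.8617, -0.4663, 1.2833) x1=(0.0337, 1.5163, -0.1720) x2=(1.8480, 1.5881, 0.4337)
step 32: x0=(1.8632, -0.4676, 1.2868) x1=(0.0320, 1.5099, -0.1616) x2=(1.8527, 1.6015, 0.4390)
step 33: x0=(1.8647, -0.4689, 1.2903) x1=(0.0303, 1.5035, -0.1511) x2=(1.8573, 1.6148, 0.4442)
step 34: x0=(1.8663, -0.4702, 1.2938) x1=(0.0286, 1.4972, -0.1407) x2=(1.8618, 1.6281, 0.4495)
step 35: x0=(1.8679, -0.4714, 1.2972) x1=(0.0269, 1.4908, -0.1302) x2=(1.8663, 1.6413, 0.4548)
step 36: x0=(1.8695, -0.4726, 1.3007) x1=(0.0253, 1.4845, -0.1198) x2=(1.8707, 1.6544, 0.4600)

no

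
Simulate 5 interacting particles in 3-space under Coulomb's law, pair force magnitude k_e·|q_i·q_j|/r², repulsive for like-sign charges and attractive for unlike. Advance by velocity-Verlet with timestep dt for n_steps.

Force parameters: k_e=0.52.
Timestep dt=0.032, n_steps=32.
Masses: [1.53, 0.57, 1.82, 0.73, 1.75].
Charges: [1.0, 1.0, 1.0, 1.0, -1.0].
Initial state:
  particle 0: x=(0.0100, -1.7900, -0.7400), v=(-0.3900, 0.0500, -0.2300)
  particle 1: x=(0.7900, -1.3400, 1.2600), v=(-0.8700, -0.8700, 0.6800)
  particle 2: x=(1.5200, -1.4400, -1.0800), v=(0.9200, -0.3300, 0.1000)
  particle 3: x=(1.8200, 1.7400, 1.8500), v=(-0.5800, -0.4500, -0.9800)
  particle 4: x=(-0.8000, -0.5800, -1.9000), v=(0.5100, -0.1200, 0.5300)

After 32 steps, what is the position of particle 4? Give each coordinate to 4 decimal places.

step 0: x0=(0.0100, -1.7900, -0.7400) x1=(0.7900, -1.3400, 1.2600) x2=(1.5200, -1.4400, -1.0800) x3=(1.8200, 1.7400, 1.8500) x4=(-0.8000, -0.5800, -1.9000)
step 1: x0=(-0.0026, -1.7884, -0.7474) x1=(0.7621, -1.3678, 1.2819) x2=(1.5495, -1.4505, -1.0768) x3=(1.8015, 1.7257, 1.8187) x4=(-0.7836, -0.5839, -1.8830)
step 2: x0=(-0.0154, -1.7868, -0.7549) x1=(0.7342, -1.3957, 1.3040) x2=(1.5790, -1.4611, -1.0738) x3=(1.7829, 1.7114, 1.7874) x4=(-0.7672, -0.5878, -1.8659)
step 3: x0=(-0.0283, -1.7851, -0.7626) x1=(0.7063, -1.4236, 1.3264) x2=(1.6087, -1.4716, -1.0708) x3=(1.7644, 1.6973, 1.7561) x4=(-0.7506, -0.5919, -1.8487)
step 4: x0=(-0.0415, -1.7835, -0.7703) x1=(0.6783, -1.4515, 1.3490) x2=(1.6384, -1.4821, -1.0679) x3=(1.7459, 1.6832, 1.7248) x4=(-0.7340, -0.5960, -1.8314)
step 5: x0=(-0.0549, -1.7818, -0.7782) x1=(0.6503, -1.4795, 1.3718) x2=(1.6682, -1.4925, -1.0651) x3=(1.7275, 1.6693, 1.6936) x4=(-0.7172, -0.6002, -1.8139)
step 6: x0=(-0.0684, -1.7800, -0.7862) x1=(0.6222, -1.5075, 1.3948) x2=(1.6981, -1.5030, -1.0624) x3=(1.7090, 1.6555, 1.6624) x4=(-0.7004, -0.6044, -1.7964)
step 7: x0=(-0.0821, -1.7782, -0.7944) x1=(0.5941, -1.5355, 1.4181) x2=(1.7280, -1.5134, -1.0597) x3=(1.6906, 1.6417, 1.6313) x4=(-0.6834, -0.6088, -1.7788)
step 8: x0=(-0.0960, -1.7763, -0.8026) x1=(0.5659, -1.5636, 1.4415) x2=(1.7580, -1.5238, -1.0571) x3=(1.6722, 1.6281, 1.6002) x4=(-0.6664, -0.6133, -1.7611)
step 9: x0=(-0.1101, -1.7744, -0.8111) x1=(0.5376, -1.5918, 1.4652) x2=(1.7880, -1.5342, -1.0546) x3=(1.6538, 1.6146, 1.5691) x4=(-0.6493, -0.6178, -1.7432)
step 10: x0=(-0.1243, -1.7724, -0.8196) x1=(0.5093, -1.6199, 1.4890) x2=(1.8181, -1.5446, -1.0521) x3=(1.6354, 1.6012, 1.5380) x4=(-0.6321, -0.6225, -1.7252)
step 11: x0=(-0.1387, -1.7703, -0.8283) x1=(0.4809, -1.6481, 1.5131) x2=(1.8483, -1.5550, -1.0497) x3=(1.6170, 1.5879, 1.5069) x4=(-0.6147, -0.6273, -1.7071)
step 12: x0=(-0.1532, -1.7682, -0.8371) x1=(0.4525, -1.6764, 1.5373) x2=(1.8785, -1.5654, -1.0474) x3=(1.5987, 1.5746, 1.4759) x4=(-0.5973, -0.6321, -1.6889)
step 13: x0=(-0.1679, -1.7659, -0.8461) x1=(0.4240, -1.7047, 1.5617) x2=(1.9088, -1.5757, -1.0451) x3=(1.5804, 1.5615, 1.4449) x4=(-0.5798, -0.6371, -1.6706)
step 14: x0=(-0.1827, -1.7635, -0.8552) x1=(0.3955, -1.7331, 1.5863) x2=(1.9391, -1.5861, -1.0429) x3=(1.5620, 1.5485, 1.4139) x4=(-0.5622, -0.6423, -1.6522)
step 15: x0=(-0.1977, -1.7611, -0.8645) x1=(0.3669, -1.7615, 1.6111) x2=(1.9695, -1.5965, -1.0407) x3=(1.5437, 1.5356, 1.3829) x4=(-0.5446, -0.6475, -1.6336)
step 16: x0=(-0.2128, -1.7584, -0.8739) x1=(0.3382, -1.7900, 1.6360) x2=(1.9999, -1.6068, -1.0386) x3=(1.5254, 1.5228, 1.3519) x4=(-0.5268, -0.6529, -1.6149)
step 17: x0=(-0.2280, -1.7557, -0.8835) x1=(0.3094, -1.8185, 1.6610) x2=(2.0303, -1.6172, -1.0365) x3=(1.5071, 1.5101, 1.3210) x4=(-0.5089, -0.6585, -1.5961)
step 18: x0=(-0.2434, -1.7528, -0.8933) x1=(0.2806, -1.8471, 1.6862) x2=(2.0608, -1.6275, -1.0345) x3=(1.4889, 1.4975, 1.2901) x4=(-0.4910, -0.6642, -1.5771)
step 19: x0=(-0.2589, -1.7498, -0.9032) x1=(0.2518, -1.8757, 1.7116) x2=(2.0913, -1.6378, -1.0325) x3=(1.4706, 1.4850, 1.2591) x4=(-0.4729, -0.6700, -1.5580)
step 20: x0=(-0.2745, -1.7466, -0.9133) x1=(0.2229, -1.9044, 1.7371) x2=(2.1219, -1.6482, -1.0306) x3=(1.4523, 1.4726, 1.2282) x4=(-0.4548, -0.6760, -1.5388)
step 21: x0=(-0.2902, -1.7432, -0.9235) x1=(0.1939, -1.9332, 1.7627) x2=(2.1525, -1.6585, -1.0287) x3=(1.4341, 1.4603, 1.1973) x4=(-0.4366, -0.6822, -1.5194)
step 22: x0=(-0.3060, -1.7397, -0.9339) x1=(0.1648, -1.9620, 1.7885) x2=(2.1831, -1.6688, -1.0268) x3=(1.4158, 1.4481, 1.1664) x4=(-0.4184, -0.6886, -1.4999)
step 23: x0=(-0.3219, -1.7359, -0.9445) x1=(0.1357, -1.9908, 1.8144) x2=(2.2138, -1.6792, -1.0250) x3=(1.3976, 1.4359, 1.1355) x4=(-0.4000, -0.6952, -1.4802)
step 24: x0=(-0.3379, -1.7320, -0.9552) x1=(0.1066, -2.0197, 1.8404) x2=(2.2445, -1.6895, -1.0232) x3=(1.3793, 1.4239, 1.1046) x4=(-0.3816, -0.7020, -1.4604)
step 25: x0=(-0.3540, -1.7278, -0.9661) x1=(0.0773, -2.0487, 1.8666) x2=(2.2752, -1.6998, -1.0215) x3=(1.3611, 1.4120, 1.0737) x4=(-0.3632, -0.7090, -1.4404)
step 26: x0=(-0.3701, -1.7233, -0.9772) x1=(0.0481, -2.0777, 1.8928) x2=(2.3059, -1.7102, -1.0198) x3=(1.3428, 1.4001, 1.0429) x4=(-0.3447, -0.7162, -1.4204)
step 27: x0=(-0.3863, -1.7186, -0.9884) x1=(0.0187, -2.1068, 1.9192) x2=(2.3367, -1.7205, -1.0181) x3=(1.3245, 1.3883, 1.0120) x4=(-0.3261, -0.7237, -1.4001)
step 28: x0=(-0.4026, -1.7137, -0.9998) x1=(-0.0107, -2.1359, 1.9456) x2=(2.3675, -1.7309, -1.0164) x3=(1.3063, 1.3766, 0.9811) x4=(-0.3076, -0.7314, -1.3797)
step 29: x0=(-0.4188, -1.7085, -1.0114) x1=(-0.0401, -2.1650, 1.9722) x2=(2.3983, -1.7412, -1.0148) x3=(1.2880, 1.3650, 0.9502) x4=(-0.2890, -0.7394, -1.3592)
step 30: x0=(-0.4351, -1.7030, -1.0231) x1=(-0.0696, -2.1942, 1.9988) x2=(2.4291, -1.7515, -1.0132) x3=(1.2698, 1.3535, 0.9193) x4=(-0.2703, -0.7476, -1.3386)
step 31: x0=(-0.4514, -1.6971, -1.0350) x1=(-0.0992, -2.2235, 2.0256) x2=(2.4600, -1.7619, -1.0117) x3=(1.2515, 1.3421, 0.8884) x4=(-0.2517, -0.7561, -1.3178)
step 32: x0=(-0.4677, -1.6910, -1.0470) x1=(-0.1287, -2.2528, 2.0524) x2=(2.4909, -1.7722, -1.0101) x3=(1.2332, 1.3307, 0.8575) x4=(-0.2331, -0.7650, -1.2969)

(-0.2331, -0.7650, -1.2969)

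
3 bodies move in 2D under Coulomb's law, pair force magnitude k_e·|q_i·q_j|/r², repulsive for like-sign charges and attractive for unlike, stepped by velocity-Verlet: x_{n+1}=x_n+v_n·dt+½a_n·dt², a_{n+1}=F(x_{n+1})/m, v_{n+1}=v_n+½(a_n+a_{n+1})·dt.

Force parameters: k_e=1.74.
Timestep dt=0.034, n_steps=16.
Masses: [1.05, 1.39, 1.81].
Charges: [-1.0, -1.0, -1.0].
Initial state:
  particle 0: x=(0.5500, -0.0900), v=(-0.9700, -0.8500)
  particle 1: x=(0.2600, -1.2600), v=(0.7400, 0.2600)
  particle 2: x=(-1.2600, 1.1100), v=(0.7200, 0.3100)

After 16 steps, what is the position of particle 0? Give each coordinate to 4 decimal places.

(0.0549, -0.3700)

step 0: x0=(0.5500, -0.0900) x1=(0.2600, -1.2600) x2=(-1.2600, 1.1100)
step 1: x0=(0.5173, -0.1184) x1=(0.2851, -1.2517) x2=(-1.2357, 1.1207)
step 2: x0=(0.4853, -0.1456) x1=(0.3101, -1.2447) x2=(-1.2116, 1.1316)
step 3: x0=(0.4539, -0.1715) x1=(0.3349, -1.2389) x2=(-1.1878, 1.1428)
step 4: x0=(0.4230, -0.1961) x1=(0.3598, -1.2345) x2=(-1.1643, 1.1542)
step 5: x0=(0.3925, -0.2192) x1=(0.3846, -1.2317) x2=(-1.1410, 1.1660)
step 6: x0=(0.3624, -0.2407) x1=(0.4096, -1.2303) x2=(-1.1180, 1.1780)
step 7: x0=(0.3325, -0.2605) x1=(0.4347, -1.2307) x2=(-1.0953, 1.1903)
step 8: x0=(0.3027, -0.2787) x1=(0.4601, -1.2326) x2=(-1.0728, 1.2030)
step 9: x0=(0.2729, -0.2953) x1=(0.4858, -1.2363) x2=(-1.0506, 1.2159)
step 10: x0=(0.2429, -0.3101) x1=(0.5119, -1.2416) x2=(-1.0286, 1.2292)
step 11: x0=(0.2128, -0.3234) x1=(0.5386, -1.2485) x2=(-1.0069, 1.2428)
step 12: x0=(0.1822, -0.3352) x1=(0.5658, -1.2570) x2=(-0.9855, 1.2567)
step 13: x0=(0.1512, -0.3456) x1=(0.5937, -1.2670) x2=(-0.9642, 1.2710)
step 14: x0=(0.1197, -0.3548) x1=(0.6223, -1.2784) x2=(-0.9432, 1.2856)
step 15: x0=(0.0876, -0.3629) x1=(0.6516, -1.2910) x2=(-0.9224, 1.3006)
step 16: x0=(0.0549, -0.3700) x1=(0.6816, -1.3048) x2=(-0.9019, 1.3159)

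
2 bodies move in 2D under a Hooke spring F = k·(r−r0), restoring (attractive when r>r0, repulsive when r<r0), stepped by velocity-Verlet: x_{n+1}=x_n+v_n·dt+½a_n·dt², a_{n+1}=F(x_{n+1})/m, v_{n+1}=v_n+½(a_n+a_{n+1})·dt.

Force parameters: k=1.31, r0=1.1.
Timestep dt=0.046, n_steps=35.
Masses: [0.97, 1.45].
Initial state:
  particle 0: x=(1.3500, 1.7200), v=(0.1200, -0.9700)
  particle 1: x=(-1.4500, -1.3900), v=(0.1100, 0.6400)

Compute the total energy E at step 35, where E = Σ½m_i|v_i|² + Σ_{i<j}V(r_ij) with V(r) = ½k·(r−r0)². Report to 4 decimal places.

6.9965

step 0: x0=(1.3500, 1.7200) x1=(-1.4500, -1.3900)
step 1: x0=(1.3526, 1.6721) x1=(-1.4430, -1.3584)
step 2: x0=(1.3493, 1.6179) x1=(-1.4320, -1.3225)
step 3: x0=(1.3402, 1.5575) x1=(-1.4172, -1.2825)
step 4: x0=(1.3254, 1.4913) x1=(-1.3986, -1.2386)
step 5: x0=(1.3051, 1.4195) x1=(-1.3762, -1.1910)
step 6: x0=(1.2794, 1.3424) x1=(-1.3502, -1.1399)
step 7: x0=(1.2484, 1.2604) x1=(-1.3208, -1.0854)
step 8: x0=(1.2124, 1.1738) x1=(-1.2879, -1.0279)
step 9: x0=(1.1716, 1.0830) x1=(-1.2519, -0.9676)
step 10: x0=(1.1263, 0.9884) x1=(-1.2129, -0.9047)
step 11: x0=(1.0768, 0.8903) x1=(-1.1710, -0.8395)
step 12: x0=(1.0233, 0.7892) x1=(-1.1264, -0.7723)
step 13: x0=(0.9663, 0.6855) x1=(-1.0795, -0.7033)
step 14: x0=(0.9059, 0.5796) x1=(-1.0304, -0.6328)
step 15: x0=(0.8428, 0.4719) x1=(-0.9794, -0.5612)
step 16: x0=(0.7771, 0.3628) x1=(-0.9267, -0.4886)
step 17: x0=(0.7094, 0.2527) x1=(-0.8726, -0.4154)
step 18: x0=(0.6400, 0.1418) x1=(-0.8175, -0.3416)
step 19: x0=(0.5695, 0.0306) x1=(-0.7616, -0.2676)
step 20: x0=(0.4982, -0.0807) x1=(-0.7052, -0.1935)
step 21: x0=(0.4267, -0.1922) x1=(-0.6485, -0.1194)
step 22: x0=(0.3552, -0.3036) x1=(-0.5919, -0.0453)
step 23: x0=(0.2840, -0.4151) x1=(-0.5356, 0.0289)
step 24: x0=(0.2132, -0.5268) x1=(-0.4795, 0.1032)
step 25: x0=(0.1428, -0.6388) x1=(-0.4236, 0.1777)
step 26: x0=(0.0726, -0.7511) x1=(-0.3679, 0.2525)
step 27: x0=(0.0023, -0.8634) x1=(-0.3121, 0.3272)
step 28: x0=(-0.0680, -0.9754) x1=(-0.2563, 0.4017)
step 29: x0=(-0.1384, -1.0865) x1=(-0.2005, 0.4756)
step 30: x0=(-0.2089, -1.1963) x1=(-0.1446, 0.5486)
step 31: x0=(-0.2793, -1.3042) x1=(-0.0887, 0.6204)
step 32: x0=(-0.3495, -1.4098) x1=(-0.0330, 0.6906)
step 33: x0=(-0.4193, -1.5125) x1=(0.0224, 0.7589)
step 34: x0=(-0.4884, -1.6118) x1=(0.0774, 0.8249)
step 35: x0=(-0.5566, -1.7072) x1=(0.1318, 0.8883)
step 0 velocities: v0=(0.1200, -0.9700) v1=(0.1100, 0.6400)
step 0: KE=0.7691, PE=6.2328, E=7.0018
step 35 velocities: v0=(-1.4697, -2.0258) v1=(1.1735, 1.3463)
step 35: KE=5.3506, PE=1.6460, E=6.9965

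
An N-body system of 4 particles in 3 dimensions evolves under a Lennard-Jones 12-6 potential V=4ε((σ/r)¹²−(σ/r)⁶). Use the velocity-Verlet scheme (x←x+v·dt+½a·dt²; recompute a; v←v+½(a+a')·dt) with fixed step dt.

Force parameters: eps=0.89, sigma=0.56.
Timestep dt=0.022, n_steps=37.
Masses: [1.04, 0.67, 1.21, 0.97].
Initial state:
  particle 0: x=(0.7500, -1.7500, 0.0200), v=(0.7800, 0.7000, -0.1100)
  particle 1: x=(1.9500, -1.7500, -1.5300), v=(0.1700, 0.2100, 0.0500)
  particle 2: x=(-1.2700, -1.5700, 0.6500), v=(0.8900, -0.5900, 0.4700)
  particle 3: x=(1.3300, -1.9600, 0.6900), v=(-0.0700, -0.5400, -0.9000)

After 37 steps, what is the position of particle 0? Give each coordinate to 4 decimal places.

(1.5352, -1.3622, 0.1172)

step 0: x0=(0.7500, -1.7500, 0.0200) x1=(1.9500, -1.7500, -1.5300) x2=(-1.2700, -1.5700, 0.6500) x3=(1.3300, -1.9600, 0.6900)
step 1: x0=(0.7673, -1.7347, 0.0178) x1=(1.9537, -1.7454, -1.5289) x2=(-1.2504, -1.5830, 0.6603) x3=(1.3283, -1.9718, 0.6700)
step 2: x0=(0.7850, -1.7195, 0.0160) x1=(1.9575, -1.7408, -1.5278) x2=(-1.2308, -1.5960, 0.6707) x3=(1.3262, -1.9835, 0.6495)
step 3: x0=(0.8032, -1.7045, 0.0147) x1=(1.9612, -1.7361, -1.5267) x2=(-1.2113, -1.6089, 0.6810) x3=(1.3236, -1.9949, 0.6285)
step 4: x0=(0.8217, -1.6898, 0.0139) x1=(1.9649, -1.7315, -1.5256) x2=(-1.1917, -1.6219, 0.6914) x3=(1.3205, -2.0060, 0.6069)
step 5: x0=(0.8409, -1.6754, 0.0138) x1=(1.9687, -1.7269, -1.5244) x2=(-1.1721, -1.6349, 0.7017) x3=(1.3169, -2.0168, 0.5846)
step 6: x0=(0.8606, -1.6614, 0.0143) x1=(1.9724, -1.7223, -1.5233) x2=(-1.1525, -1.6479, 0.7120) x3=(1.3126, -2.0272, 0.5616)
step 7: x0=(0.8809, -1.6480, 0.0157) x1=(1.9761, -1.7177, -1.5222) x2=(-1.1329, -1.6609, 0.7224) x3=(1.3077, -2.0370, 0.5378)
step 8: x0=(0.9019, -1.6352, 0.0179) x1=(1.9798, -1.7130, -1.5210) x2=(-1.1133, -1.6738, 0.7327) x3=(1.3020, -2.0461, 0.5130)
step 9: x0=(0.9237, -1.6231, 0.0210) x1=(1.9835, -1.7084, -1.5199) x2=(-1.0937, -1.6868, 0.7430) x3=(1.2955, -2.0543, 0.4873)
step 10: x0=(0.9463, -1.6120, 0.0251) x1=(1.9872, -1.7038, -1.5187) x2=(-1.0741, -1.6998, 0.7534) x3=(1.2881, -2.0616, 0.4604)
step 11: x0=(0.9698, -1.6021, 0.0303) x1=(1.9909, -1.6992, -1.5176) x2=(-1.0545, -1.7128, 0.7637) x3=(1.2798, -2.0677, 0.4324)
step 12: x0=(0.9940, -1.5932, 0.0365) x1=(1.9946, -1.6946, -1.5164) x2=(-1.0349, -1.7258, 0.7740) x3=(1.2707, -2.0725, 0.4033)
step 13: x0=(1.0189, -1.5855, 0.0436) x1=(1.9983, -1.6899, -1.5152) x2=(-1.0153, -1.7387, 0.7844) x3=(1.2609, -2.0761, 0.3733)
step 14: x0=(1.0440, -1.5783, 0.0510) x1=(2.0020, -1.6853, -1.5140) x2=(-0.9957, -1.7517, 0.7947) x3=(1.2509, -2.0792, 0.3429)
step 15: x0=(1.0687, -1.5701, 0.0578) x1=(2.0057, -1.6807, -1.5128) x2=(-0.9761, -1.7647, 0.8050) x3=(1.2413, -2.0834, 0.3132)
step 16: x0=(1.0923, -1.5587, 0.0629) x1=(2.0094, -1.6761, -1.5116) x2=(-0.9565, -1.7777, 0.8154) x3=(1.2328, -2.0910, 0.2852)
step 17: x0=(1.1148, -1.5429, 0.0663) x1=(2.0130, -1.6715, -1.5104) x2=(-0.9369, -1.7907, 0.8257) x3=(1.2256, -2.1033, 0.2591)
step 18: x0=(1.1367, -1.5244, 0.0688) x1=(2.0167, -1.6669, -1.5092) x2=(-0.9173, -1.8037, 0.8360) x3=(1.2189, -2.1185, 0.2340)
step 19: x0=(1.1586, -1.5053, 0.0710) x1=(2.0204, -1.6622, -1.5080) x2=(-0.8977, -1.8166, 0.8464) x3=(1.2124, -2.1343, 0.2091)
step 20: x0=(1.1805, -1.4872, 0.0735) x1=(2.0240, -1.6576, -1.5067) x2=(-0.8781, -1.8296, 0.8567) x3=(1.2057, -2.1491, 0.1840)
step 21: x0=(1.2025, -1.4707, 0.0762) x1=(2.0277, -1.6530, -1.5055) x2=(-0.8584, -1.8426, 0.8670) x3=(1.1990, -2.1621, 0.1585)
step 22: x0=(1.2245, -1.4560, 0.0792) x1=(2.0313, -1.6484, -1.5042) x2=(-0.8388, -1.8556, 0.8774) x3=(1.1923, -2.1733, 0.1329)
step 23: x0=(1.2464, -1.4430, 0.0823) x1=(2.0350, -1.6438, -1.5029) x2=(-0.8192, -1.8686, 0.8877) x3=(1.1857, -2.1826, 0.1071)
step 24: x0=(1.2682, -1.4315, 0.0854) x1=(2.0386, -1.6392, -1.5016) x2=(-0.7996, -1.8815, 0.8980) x3=(1.1792, -2.1903, 0.0812)
step 25: x0=(1.2898, -1.4214, 0.0885) x1=(2.0422, -1.6345, -1.5003) x2=(-0.7800, -1.8945, 0.9083) x3=(1.1729, -2.1965, 0.0554)
step 26: x0=(1.3113, -1.4125, 0.0916) x1=(2.0459, -1.6299, -1.4990) x2=(-0.7603, -1.9075, 0.9187) x3=(1.1667, -2.2014, 0.0296)
step 27: x0=(1.3326, -1.4047, 0.0945) x1=(2.0495, -1.6253, -1.4977) x2=(-0.7407, -1.9205, 0.9290) x3=(1.1608, -2.2051, 0.0039)
step 28: x0=(1.3536, -1.3978, 0.0974) x1=(2.0531, -1.6207, -1.4963) x2=(-0.7211, -1.9335, 0.9393) x3=(1.1551, -2.2078, -0.0217)
step 29: x0=(1.3745, -1.3918, 0.1001) x1=(2.0567, -1.6161, -1.4950) x2=(-0.7015, -1.9464, 0.9496) x3=(1.1497, -2.2097, -0.0472)
step 30: x0=(1.3952, -1.3864, 0.1027) x1=(2.0603, -1.6115, -1.4936) x2=(-0.6818, -1.9594, 0.9600) x3=(1.1444, -2.2108, -0.0725)
step 31: x0=(1.4156, -1.3816, 0.1052) x1=(2.0639, -1.6069, -1.4922) x2=(-0.6622, -1.9724, 0.9703) x3=(1.1393, -2.2113, -0.0977)
step 32: x0=(1.4360, -1.3774, 0.1075) x1=(2.0674, -1.6023, -1.4908) x2=(-0.6425, -1.9854, 0.9806) x3=(1.1344, -2.2111, -0.1228)
step 33: x0=(1.4561, -1.3737, 0.1097) x1=(2.0710, -1.5977, -1.4894) x2=(-0.6229, -1.9984, 0.9909) x3=(1.1297, -2.2105, -0.1478)
step 34: x0=(1.4761, -1.3703, 0.1117) x1=(2.0746, -1.5931, -1.4880) x2=(-0.6033, -2.0113, 1.0012) x3=(1.1252, -2.2095, -0.1726)
step 35: x0=(1.4959, -1.3673, 0.1137) x1=(2.0781, -1.5885, -1.4865) x2=(-0.5836, -2.0243, 1.0116) x3=(1.1209, -2.2080, -0.1973)
step 36: x0=(1.5157, -1.3646, 0.1155) x1=(2.0817, -1.5839, -1.4851) x2=(-0.5640, -2.0373, 1.0219) x3=(1.1166, -2.2063, -0.2218)
step 37: x0=(1.5352, -1.3622, 0.1172) x1=(2.0852, -1.5793, -1.4836) x2=(-0.5443, -2.0503, 1.0322) x3=(1.1125, -2.2043, -0.2463)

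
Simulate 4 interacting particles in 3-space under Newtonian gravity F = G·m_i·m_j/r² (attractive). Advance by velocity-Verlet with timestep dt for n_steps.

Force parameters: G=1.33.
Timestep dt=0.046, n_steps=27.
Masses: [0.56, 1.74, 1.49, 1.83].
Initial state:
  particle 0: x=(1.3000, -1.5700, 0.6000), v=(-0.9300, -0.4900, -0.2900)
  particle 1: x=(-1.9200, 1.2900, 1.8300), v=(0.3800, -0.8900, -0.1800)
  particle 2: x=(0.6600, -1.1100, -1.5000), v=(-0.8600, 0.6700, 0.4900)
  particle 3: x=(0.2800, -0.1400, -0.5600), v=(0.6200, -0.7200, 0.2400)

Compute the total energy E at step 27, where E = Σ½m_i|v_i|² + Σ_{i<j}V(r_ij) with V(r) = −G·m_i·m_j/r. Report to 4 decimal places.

step 0: x0=(1.3000, -1.5700, 0.6000) x1=(-1.9200, 1.2900, 1.8300) x2=(0.6600, -1.1100, -1.5000) x3=(0.2800, -0.1400, -0.5600)
step 1: x0=(1.2567, -1.5920, 0.5860) x1=(-1.9023, 1.2489, 1.8215) x2=(0.6201, -1.0783, -1.4764) x3=(0.3088, -0.1739, -0.5494)
step 2: x0=(1.2125, -1.6128, 0.5706) x1=(-1.8842, 1.2075, 1.8126) x2=(0.5794, -1.0445, -1.4503) x3=(0.3380, -0.2095, -0.5401)
step 3: x0=(1.1672, -1.6322, 0.5537) x1=(-1.8657, 1.1658, 1.8032) x2=(0.5382, -1.0086, -1.4214) x3=(0.3677, -0.2470, -0.5321)
step 4: x0=(1.1209, -1.6503, 0.5353) x1=(-1.8468, 1.1238, 1.7935) x2=(0.4963, -0.9703, -1.3892) x3=(0.3978, -0.2865, -0.5259)
step 5: x0=(1.0736, -1.6668, 0.5153) x1=(-1.8274, 1.0814, 1.7832) x2=(0.4541, -0.9294, -1.3533) x3=(0.4280, -0.3284, -0.5219)
step 6: x0=(1.0253, -1.6816, 0.4937) x1=(-1.8076, 1.0387, 1.7725) x2=(0.4117, -0.8856, -1.3129) x3=(0.4583, -0.3728, -0.5206)
step 7: x0=(0.9759, -1.6946, 0.4703) x1=(-1.7873, 0.9957, 1.7614) x2=(0.3696, -0.8387, -1.2671) x3=(0.4883, -0.4199, -0.5226)
step 8: x0=(0.9255, -1.7057, 0.4451) x1=(-1.7666, 0.9524, 1.7497) x2=(0.3284, -0.7885, -1.2149) x3=(0.5174, -0.4701, -0.5289)
step 9: x0=(0.8741, -1.7145, 0.4180) x1=(-1.7454, 0.9087, 1.7376) x2=(0.2892, -0.7349, -1.1546) x3=(0.5447, -0.5233, -0.5407)
step 10: x0=(0.8217, -1.7210, 0.3887) x1=(-1.7237, 0.8647, 1.7250) x2=(0.2538, -0.6781, -1.0845) x3=(0.5688, -0.5795, -0.5594)
step 11: x0=(0.7684, -1.7249, 0.3572) x1=(-1.7015, 0.8203, 1.7118) x2=(0.2252, -0.6193, -1.0024) x3=(0.5872, -0.6378, -0.5867)
step 12: x0=(0.7141, -1.7260, 0.3234) x1=(-1.6788, 0.7755, 1.6981) x2=(0.2077, -0.5612, -0.9069) x3=(0.5964, -0.6961, -0.6236)
step 13: x0=(0.6591, -1.7240, 0.2869) x1=(-1.6557, 0.7304, 1.6839) x2=(0.2061, -0.5089, -0.7991) x3=(0.5923, -0.7502, -0.6693)
step 14: x0=(0.6032, -1.7188, 0.2478) x1=(-1.6319, 0.6848, 1.6690) x2=(0.2232, -0.4685, -0.6842) x3=(0.5727, -0.7953, -0.7192)
step 15: x0=(0.5467, -1.7101, 0.2057) x1=(-1.6076, 0.6389, 1.6535) x2=(0.2564, -0.4437, -0.5704) x3=(0.5397, -0.8284, -0.7669)
step 16: x0=(0.4896, -1.6975, 0.1607) x1=(-1.5828, 0.5926, 1.6374) x2=(0.3000, -0.4336, -0.4631) x3=(0.4978, -0.8502, -0.8077)
step 17: x0=(0.4319, -1.6808, 0.1126) x1=(-1.5573, 0.5458, 1.6206) x2=(0.3488, -0.4353, -0.3644) x3=(0.4514, -0.8634, -0.8400)
step 18: x0=(0.3740, -1.6595, 0.0614) x1=(-1.5311, 0.4987, 1.6032) x2=(0.3992, -0.4457, -0.2740) x3=(0.4031, -0.8704, -0.8638)
step 19: x0=(0.3158, -1.6330, 0.0070) x1=(-1.5043, 0.4510, 1.5850) x2=(0.4492, -0.4625, -0.1909) x3=(0.3545, -0.8733, -0.8801)
step 20: x0=(0.2579, -1.6010, -0.0504) x1=(-1.4767, 0.4029, 1.5660) x2=(0.4977, -0.4843, -0.1139) x3=(0.3064, -0.8736, -0.8898)
step 21: x0=(0.2005, -1.5627, -0.1110) x1=(-1.4484, 0.3544, 1.5462) x2=(0.5441, -0.5098, -0.0421) x3=(0.2591, -0.8721, -0.8935)
step 22: x0=(0.1441, -1.5178, -0.1745) x1=(-1.4194, 0.3053, 1.5257) x2=(0.5879, -0.5385, 0.0251) x3=(0.2128, -0.8698, -0.8918)
step 23: x0=(0.0893, -1.4657, -0.2411) x1=(-1.3894, 0.2558, 1.5043) x2=(0.6290, -0.5695, 0.0884) x3=(0.1675, -0.8672, -0.8851)
step 24: x0=(0.0364, -1.4059, -0.3112) x1=(-1.3587, 0.2058, 1.4820) x2=(0.6672, -0.6025, 0.1481) x3=(0.1232, -0.8649, -0.8737)
step 25: x0=(-0.0139, -1.3376, -0.3855) x1=(-1.3270, 0.1552, 1.4588) x2=(0.7025, -0.6370, 0.2045) x3=(0.0797, -0.8635, -0.8573)
step 26: x0=(-0.0611, -1.2591, -0.4656) x1=(-1.2944, 0.1041, 1.4346) x2=(0.7347, -0.6726, 0.2579) x3=(0.0367, -0.8638, -0.8359)
step 27: x0=(-0.1038, -1.1667, -0.5550) x1=(-1.2608, 0.0524, 1.4094) x2=(0.7640, -0.7088, 0.3086) x3=(-0.0062, -0.8673, -0.8084)
step 0 velocities: v0=(-0.9300, -0.4900, -0.2900) v1=(0.3800, -0.8900, -0.1800) v2=(-0.8600, 0.6700, 0.4900) v3=(0.6200, -0.7200, 0.2400)
step 0: KE=3.1190, PE=-5.9205, E=-2.8016
step 27 velocities: v0=(-0.8314, 2.2750, -2.1346) v1=(0.7412, -1.1297, -0.5594) v2=(0.6061, -0.7916, 1.0746) v3=(-0.9473, -0.1481, 0.6892)
step 27: KE=7.6559, PE=-10.3607, E=-2.7048

-2.7048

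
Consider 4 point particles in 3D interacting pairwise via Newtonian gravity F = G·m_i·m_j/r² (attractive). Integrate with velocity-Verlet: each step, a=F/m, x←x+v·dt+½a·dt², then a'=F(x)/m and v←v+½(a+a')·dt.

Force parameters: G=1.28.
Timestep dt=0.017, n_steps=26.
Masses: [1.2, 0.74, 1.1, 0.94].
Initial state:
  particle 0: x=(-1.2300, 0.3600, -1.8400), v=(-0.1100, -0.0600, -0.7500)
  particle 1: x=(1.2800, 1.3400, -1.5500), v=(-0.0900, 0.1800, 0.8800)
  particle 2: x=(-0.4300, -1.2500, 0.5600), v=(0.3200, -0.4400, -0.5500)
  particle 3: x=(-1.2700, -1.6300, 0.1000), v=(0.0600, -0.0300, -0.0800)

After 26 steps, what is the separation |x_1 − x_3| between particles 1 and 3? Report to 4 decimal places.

step 0: x0=(-1.2300, 0.3600, -1.8400) x1=(1.2800, 1.3400, -1.5500) x2=(-0.4300, -1.2500, 0.5600) x3=(-1.2700, -1.6300, 0.1000)
step 1: x0=(-1.2318, 0.3590, -1.8527) x1=(1.2784, 1.3430, -1.5350) x2=(-0.4247, -1.2575, 0.5506) x3=(-1.2688, -1.6304, 0.0987)
step 2: x0=(-1.2336, 0.3579, -1.8654) x1=(1.2768, 1.3460, -1.5200) x2=(-0.4197, -1.2651, 0.5409) x3=(-1.2673, -1.6306, 0.0975)
step 3: x0=(-1.2354, 0.3567, -1.8779) x1=(1.2750, 1.3489, -1.5050) x2=(-0.4149, -1.2728, 0.5311) x3=(-1.2655, -1.6307, 0.0965)
step 4: x0=(-1.2371, 0.3556, -1.8904) x1=(1.2732, 1.3518, -1.4900) x2=(-0.4104, -1.2806, 0.5210) x3=(-1.2633, -1.6305, 0.0955)
step 5: x0=(-1.2388, 0.3544, -1.9029) x1=(1.2713, 1.3546, -1.4750) x2=(-0.4063, -1.2884, 0.5108) x3=(-1.2608, -1.6302, 0.0947)
step 6: x0=(-1.2404, 0.3531, -1.9152) x1=(1.2694, 1.3574, -1.4600) x2=(-0.4024, -1.2963, 0.5004) x3=(-1.2579, -1.6296, 0.0940)
step 7: x0=(-1.2420, 0.3518, -1.9275) x1=(1.2673, 1.3601, -1.4449) x2=(-0.3988, -1.3043, 0.4898) x3=(-1.2547, -1.6289, 0.0935)
step 8: x0=(-1.2435, 0.3505, -1.9397) x1=(1.2652, 1.3627, -1.4298) x2=(-0.3955, -1.3123, 0.4790) x3=(-1.2511, -1.6280, 0.0930)
step 9: x0=(-1.2450, 0.3491, -1.9518) x1=(1.2630, 1.3653, -1.4147) x2=(-0.3925, -1.3205, 0.4681) x3=(-1.2472, -1.6270, 0.0927)
step 10: x0=(-1.2464, 0.3477, -1.9639) x1=(1.2607, 1.3678, -1.3996) x2=(-0.3899, -1.3287, 0.4569) x3=(-1.2429, -1.6257, 0.0924)
step 11: x0=(-1.2478, 0.3462, -1.9759) x1=(1.2583, 1.3703, -1.3845) x2=(-0.3875, -1.3369, 0.4456) x3=(-1.2382, -1.6243, 0.0923)
step 12: x0=(-1.2492, 0.3448, -1.9878) x1=(1.2559, 1.3727, -1.3694) x2=(-0.3855, -1.3453, 0.4340) x3=(-1.2331, -1.6226, 0.0923)
step 13: x0=(-1.2505, 0.3432, -1.9997) x1=(1.2534, 1.3750, -1.3543) x2=(-0.3839, -1.3537, 0.4223) x3=(-1.2275, -1.6209, 0.0925)
step 14: x0=(-1.2517, 0.3416, -2.0115) x1=(1.2508, 1.3773, -1.3392) x2=(-0.3826, -1.3621, 0.4104) x3=(-1.2216, -1.6189, 0.0927)
step 15: x0=(-1.2530, 0.3400, -2.0232) x1=(1.2481, 1.3795, -1.3240) x2=(-0.3816, -1.3707, 0.3984) x3=(-1.2153, -1.6167, 0.0931)
step 16: x0=(-1.2541, 0.3384, -2.0348) x1=(1.2454, 1.3817, -1.3089) x2=(-0.3811, -1.3793, 0.3861) x3=(-1.2085, -1.6144, 0.0935)
step 17: x0=(-1.2553, 0.3367, -2.0463) x1=(1.2425, 1.3838, -1.2937) x2=(-0.3809, -1.3880, 0.3737) x3=(-1.2012, -1.6119, 0.0941)
step 18: x0=(-1.2563, 0.3350, -2.0578) x1=(1.2396, 1.3859, -1.2786) x2=(-0.3811, -1.3967, 0.3611) x3=(-1.1935, -1.6092, 0.0948)
step 19: x0=(-1.2574, 0.3332, -2.0692) x1=(1.2366, 1.3879, -1.2634) x2=(-0.3817, -1.4056, 0.3483) x3=(-1.1853, -1.6064, 0.0956)
step 20: x0=(-1.2584, 0.3314, -2.0806) x1=(1.2336, 1.3898, -1.2482) x2=(-0.3828, -1.4144, 0.3353) x3=(-1.1766, -1.6034, 0.0965)
step 21: x0=(-1.2593, 0.3295, -2.0918) x1=(1.2305, 1.3917, -1.2331) x2=(-0.3843, -1.4234, 0.3221) x3=(-1.1673, -1.6002, 0.0975)
step 22: x0=(-1.2603, 0.3277, -2.1030) x1=(1.2273, 1.3935, -1.2179) x2=(-0.3863, -1.4324, 0.3088) x3=(-1.1575, -1.5968, 0.0987)
step 23: x0=(-1.2611, 0.3257, -2.1142) x1=(1.2240, 1.3952, -1.2027) x2=(-0.3888, -1.4415, 0.2953) x3=(-1.1471, -1.5933, 0.1000)
step 24: x0=(-1.2620, 0.3238, -2.1252) x1=(1.2206, 1.3969, -1.1875) x2=(-0.3919, -1.4506, 0.2816) x3=(-1.1360, -1.5896, 0.1013)
step 25: x0=(-1.2627, 0.3218, -2.1362) x1=(1.2172, 1.3985, -1.1723) x2=(-0.3954, -1.4598, 0.2677) x3=(-1.1244, -1.5857, 0.1028)
step 26: x0=(-1.2635, 0.3198, -2.1471) x1=(1.2137, 1.4001, -1.1571) x2=(-0.3996, -1.4690, 0.2536) x3=(-1.1120, -1.5817, 0.1044)

3.9864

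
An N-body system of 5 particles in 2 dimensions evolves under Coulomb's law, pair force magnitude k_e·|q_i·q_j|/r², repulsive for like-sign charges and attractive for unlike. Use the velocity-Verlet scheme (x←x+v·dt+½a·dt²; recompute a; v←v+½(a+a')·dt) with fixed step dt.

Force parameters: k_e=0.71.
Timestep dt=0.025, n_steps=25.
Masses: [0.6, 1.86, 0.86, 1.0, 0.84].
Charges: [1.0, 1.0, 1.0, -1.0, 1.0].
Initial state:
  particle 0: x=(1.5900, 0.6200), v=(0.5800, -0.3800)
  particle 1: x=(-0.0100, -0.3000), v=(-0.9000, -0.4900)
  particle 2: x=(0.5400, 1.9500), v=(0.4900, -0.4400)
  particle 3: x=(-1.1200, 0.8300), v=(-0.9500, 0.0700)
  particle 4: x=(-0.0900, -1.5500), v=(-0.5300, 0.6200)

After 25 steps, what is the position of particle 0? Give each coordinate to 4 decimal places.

(2.0438, 0.3692)

step 0: x0=(1.5900, 0.6200) x1=(-0.0100, -0.3000) x2=(0.5400, 1.9500) x3=(-1.1200, 0.8300) x4=(-0.0900, -1.5500)
step 1: x0=(1.6047, 0.6105) x1=(-0.0326, -0.3122) x2=(0.5522, 1.9391) x3=(-1.1436, 0.8317) x4=(-0.1033, -1.5347)
step 2: x0=(1.6196, 0.6010) x1=(-0.0553, -0.3242) x2=(0.5641, 1.9284) x3=(-1.1669, 0.8332) x4=(-0.1167, -1.5197)
step 3: x0=(1.6349, 0.5914) x1=(-0.0781, -0.3361) x2=(0.5759, 1.9179) x3=(-1.1899, 0.8347) x4=(-0.1302, -1.5052)
step 4: x0=(1.6504, 0.5819) x1=(-0.1010, -0.3478) x2=(0.5875, 1.9076) x3=(-1.2126, 0.8359) x4=(-0.1438, -1.4910)
step 5: x0=(1.6663, 0.5723) x1=(-0.1241, -0.3593) x2=(0.5990, 1.8976) x3=(-1.2351, 0.8371) x4=(-0.1575, -1.4773)
step 6: x0=(1.6825, 0.5627) x1=(-0.1472, -0.3706) x2=(0.6102, 1.8877) x3=(-1.2572, 0.8381) x4=(-0.1714, -1.4640)
step 7: x0=(1.6990, 0.5530) x1=(-0.1705, -0.3818) x2=(0.6213, 1.8781) x3=(-1.2791, 0.8390) x4=(-0.1853, -1.4512)
step 8: x0=(1.7157, 0.5433) x1=(-0.1940, -0.3927) x2=(0.6322, 1.8686) x3=(-1.3007, 0.8397) x4=(-0.1993, -1.4389)
step 9: x0=(1.7328, 0.5335) x1=(-0.2175, -0.4034) x2=(0.6430, 1.8594) x3=(-1.3221, 0.8403) x4=(-0.2134, -1.4271)
step 10: x0=(1.7501, 0.5237) x1=(-0.2411, -0.4139) x2=(0.6536, 1.8504) x3=(-1.3431, 0.8407) x4=(-0.2277, -1.4158)
step 11: x0=(1.7678, 0.5139) x1=(-0.2649, -0.4241) x2=(0.6640, 1.8416) x3=(-1.3640, 0.8410) x4=(-0.2420, -1.4050)
step 12: x0=(1.7857, 0.5040) x1=(-0.2888, -0.4341) x2=(0.6743, 1.8330) x3=(-1.3845, 0.8411) x4=(-0.2563, -1.3948)
step 13: x0=(1.8039, 0.4940) x1=(-0.3128, -0.4438) x2=(0.6844, 1.8246) x3=(-1.4048, 0.8411) x4=(-0.2708, -1.3852)
step 14: x0=(1.8224, 0.4840) x1=(-0.3370, -0.4532) x2=(0.6944, 1.8165) x3=(-1.4249, 0.8410) x4=(-0.2854, -1.3762)
step 15: x0=(1.8412, 0.4739) x1=(-0.3612, -0.4623) x2=(0.7042, 1.8085) x3=(-1.4447, 0.8407) x4=(-0.3000, -1.3679)
step 16: x0=(1.8602, 0.4637) x1=(-0.3856, -0.4712) x2=(0.7139, 1.8008) x3=(-1.4642, 0.8402) x4=(-0.3147, -1.3602)
step 17: x0=(1.8796, 0.4535) x1=(-0.4101, -0.4797) x2=(0.7234, 1.7932) x3=(-1.4836, 0.8396) x4=(-0.3294, -1.3531)
step 18: x0=(1.8992, 0.4432) x1=(-0.4348, -0.4879) x2=(0.7328, 1.7859) x3=(-1.5026, 0.8388) x4=(-0.3442, -1.3468)
step 19: x0=(1.9190, 0.4329) x1=(-0.4596, -0.4958) x2=(0.7421, 1.7788) x3=(-1.5215, 0.8379) x4=(-0.3590, -1.3411)
step 20: x0=(1.9392, 0.4225) x1=(-0.4845, -0.5033) x2=(0.7512, 1.7719) x3=(-1.5401, 0.8368) x4=(-0.3738, -1.3362)
step 21: x0=(1.9596, 0.4120) x1=(-0.5096, -0.5104) x2=(0.7602, 1.7651) x3=(-1.5585, 0.8355) x4=(-0.3886, -1.3321)
step 22: x0=(1.9803, 0.4014) x1=(-0.5348, -0.5172) x2=(0.7691, 1.7586) x3=(-1.5766, 0.8341) x4=(-0.4035, -1.3287)
step 23: x0=(2.0012, 0.3907) x1=(-0.5602, -0.5236) x2=(0.7778, 1.7523) x3=(-1.5945, 0.8325) x4=(-0.4183, -1.3261)
step 24: x0=(2.0223, 0.3800) x1=(-0.5857, -0.5297) x2=(0.7865, 1.7461) x3=(-1.6122, 0.8307) x4=(-0.4331, -1.3243)
step 25: x0=(2.0438, 0.3692) x1=(-0.6114, -0.5353) x2=(0.7950, 1.7402) x3=(-1.6297, 0.8288) x4=(-0.4478, -1.3232)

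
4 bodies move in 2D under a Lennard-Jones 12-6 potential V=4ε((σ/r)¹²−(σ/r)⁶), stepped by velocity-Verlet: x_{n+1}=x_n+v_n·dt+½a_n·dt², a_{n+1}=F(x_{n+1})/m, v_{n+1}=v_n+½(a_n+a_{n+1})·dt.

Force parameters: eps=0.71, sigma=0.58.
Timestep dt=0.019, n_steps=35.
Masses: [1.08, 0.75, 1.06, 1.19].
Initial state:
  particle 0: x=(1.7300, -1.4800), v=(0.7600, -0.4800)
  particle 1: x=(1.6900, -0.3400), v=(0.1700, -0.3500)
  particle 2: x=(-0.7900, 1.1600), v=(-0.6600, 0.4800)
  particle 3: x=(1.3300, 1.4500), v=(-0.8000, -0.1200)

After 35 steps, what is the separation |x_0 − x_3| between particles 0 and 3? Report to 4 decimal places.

3.4369

step 0: x0=(1.7300, -1.4800) x1=(1.6900, -0.3400) x2=(-0.7900, 1.1600) x3=(1.3300, 1.4500)
step 1: x0=(1.7444, -1.4891) x1=(1.6932, -0.3467) x2=(-0.8025, 1.1691) x3=(1.3148, 1.4477)
step 2: x0=(1.7589, -1.4981) x1=(1.6965, -0.3535) x2=(-0.8151, 1.1782) x3=(1.2996, 1.4454)
step 3: x0=(1.7733, -1.5070) x1=(1.6997, -0.3605) x2=(-0.8276, 1.1874) x3=(1.2844, 1.4431)
step 4: x0=(1.7877, -1.5158) x1=(1.7030, -0.3675) x2=(-0.8402, 1.1965) x3=(1.2692, 1.4409)
step 5: x0=(1.8021, -1.5246) x1=(1.7062, -0.3747) x2=(-0.8527, 1.2056) x3=(1.2540, 1.4386)
step 6: x0=(1.8166, -1.5333) x1=(1.7095, -0.3819) x2=(-0.8652, 1.2147) x3=(1.2388, 1.4363)
step 7: x0=(1.8310, -1.5419) x1=(1.7127, -0.3893) x2=(-0.8778, 1.2238) x3=(1.2236, 1.4340)
step 8: x0=(1.8454, -1.5504) x1=(1.7160, -0.3967) x2=(-0.8903, 1.2330) x3=(1.2084, 1.4317)
step 9: x0=(1.8598, -1.5589) x1=(1.7193, -0.4043) x2=(-0.9028, 1.2421) x3=(1.1932, 1.4294)
step 10: x0=(1.8741, -1.5672) x1=(1.7226, -0.4120) x2=(-0.9153, 1.2512) x3=(1.1780, 1.4271)
step 11: x0=(1.8885, -1.5756) x1=(1.7259, -0.4197) x2=(-0.9279, 1.2603) x3=(1.1628, 1.4248)
step 12: x0=(1.9029, -1.5838) x1=(1.7293, -0.4276) x2=(-0.9404, 1.2694) x3=(1.1476, 1.4224)
step 13: x0=(1.9172, -1.5920) x1=(1.7326, -0.4356) x2=(-0.9529, 1.2786) x3=(1.1324, 1.4201)
step 14: x0=(1.9316, -1.6001) x1=(1.7360, -0.4436) x2=(-0.9654, 1.2877) x3=(1.1172, 1.4178)
step 15: x0=(1.9459, -1.6081) x1=(1.7393, -0.4518) x2=(-0.9780, 1.2968) x3=(1.1020, 1.4155)
step 16: x0=(1.9602, -1.6161) x1=(1.7427, -0.4601) x2=(-0.9905, 1.3059) x3=(1.0867, 1.4132)
step 17: x0=(1.9745, -1.6240) x1=(1.7461, -0.4684) x2=(-1.0030, 1.3150) x3=(1.0715, 1.4109)
step 18: x0=(1.9888, -1.6318) x1=(1.7496, -0.4768) x2=(-1.0155, 1.3242) x3=(1.0563, 1.4086)
step 19: x0=(2.0031, -1.6396) x1=(1.7530, -0.4854) x2=(-1.0280, 1.3333) x3=(1.0411, 1.4062)
step 20: x0=(2.0173, -1.6473) x1=(1.7565, -0.4940) x2=(-1.0405, 1.3424) x3=(1.0259, 1.4039)
step 21: x0=(2.0316, -1.6549) x1=(1.7600, -0.5027) x2=(-1.0531, 1.3515) x3=(1.0107, 1.4016)
step 22: x0=(2.0458, -1.6625) x1=(1.7635, -0.5115) x2=(-1.0656, 1.3607) x3=(0.9955, 1.3993)
step 23: x0=(2.0600, -1.6700) x1=(1.7670, -0.5204) x2=(-1.0781, 1.3698) x3=(0.9803, 1.3969)
step 24: x0=(2.0743, -1.6775) x1=(1.7705, -0.5293) x2=(-1.0906, 1.3789) x3=(0.9651, 1.3946)
step 25: x0=(2.0884, -1.6849) x1=(1.7741, -0.5384) x2=(-1.1031, 1.3880) x3=(0.9499, 1.3923)
step 26: x0=(2.1026, -1.6922) x1=(1.7777, -0.5475) x2=(-1.1156, 1.3971) x3=(0.9346, 1.3899)
step 27: x0=(2.1168, -1.6995) x1=(1.7813, -0.5568) x2=(-1.1281, 1.4063) x3=(0.9194, 1.3876)
step 28: x0=(2.1309, -1.7067) x1=(1.7850, -0.5661) x2=(-1.1406, 1.4154) x3=(0.9042, 1.3853)
step 29: x0=(2.1450, -1.7139) x1=(1.7886, -0.5755) x2=(-1.1531, 1.4245) x3=(0.8890, 1.3830)
step 30: x0=(2.1591, -1.7210) x1=(1.7923, -0.5850) x2=(-1.1656, 1.4336) x3=(0.8738, 1.3806)
step 31: x0=(2.1732, -1.7280) x1=(1.7960, -0.5945) x2=(-1.1781, 1.4427) x3=(0.8586, 1.3783)
step 32: x0=(2.1873, -1.7350) x1=(1.7998, -0.6042) x2=(-1.1906, 1.4519) x3=(0.8433, 1.3759)
step 33: x0=(2.2013, -1.7419) x1=(1.8036, -0.6139) x2=(-1.2031, 1.4610) x3=(0.8281, 1.3736)
step 34: x0=(2.2153, -1.7488) x1=(1.8074, -0.6237) x2=(-1.2156, 1.4701) x3=(0.8129, 1.3713)
step 35: x0=(2.2293, -1.7556) x1=(1.8112, -0.6336) x2=(-1.2281, 1.4792) x3=(0.7977, 1.3689)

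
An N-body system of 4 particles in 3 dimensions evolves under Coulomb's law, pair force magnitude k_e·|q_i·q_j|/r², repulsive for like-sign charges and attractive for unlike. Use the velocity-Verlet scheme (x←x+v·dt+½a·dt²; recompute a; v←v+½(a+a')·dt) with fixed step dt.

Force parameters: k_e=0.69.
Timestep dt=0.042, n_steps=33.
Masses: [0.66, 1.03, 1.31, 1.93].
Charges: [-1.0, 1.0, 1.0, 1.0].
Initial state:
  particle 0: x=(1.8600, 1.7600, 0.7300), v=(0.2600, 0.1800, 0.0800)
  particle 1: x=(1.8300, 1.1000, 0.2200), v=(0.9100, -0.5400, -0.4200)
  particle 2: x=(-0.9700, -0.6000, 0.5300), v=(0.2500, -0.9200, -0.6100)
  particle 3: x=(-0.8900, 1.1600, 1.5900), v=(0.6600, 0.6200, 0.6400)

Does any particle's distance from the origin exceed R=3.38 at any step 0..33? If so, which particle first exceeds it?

step 0: x0=(1.8600, 1.7600, 0.7300) x1=(1.8300, 1.1000, 0.2200) x2=(-0.9700, -0.6000, 0.5300) x3=(-0.8900, 1.1600, 1.5900)
step 1: x0=(1.8707, 1.7664, 0.7326) x1=(1.8684, 1.0780, 0.2028) x2=(-0.9595, -0.6387, 0.5043) x3=(-0.8623, 1.1861, 1.6169)
step 2: x0=(1.8811, 1.7708, 0.7337) x1=(1.9069, 1.0573, 0.1866) x2=(-0.9491, -0.6776, 0.4786) x3=(-0.8345, 1.2124, 1.6439)
step 3: x0=(1.8913, 1.7733, 0.7335) x1=(1.9456, 1.0378, 0.1711) x2=(-0.9386, -0.7167, 0.4527) x3=(-0.8068, 1.2387, 1.6710)
step 4: x0=(1.9013, 1.7739, 0.7321) x1=(1.9845, 1.0195, 0.1565) x2=(-0.9282, -0.7559, 0.4268) x3=(-0.7790, 1.2652, 1.6982)
step 5: x0=(1.9112, 1.7728, 0.7295) x1=(2.0234, 1.0022, 0.1425) x2=(-0.9179, -0.7953, 0.4008) x3=(-0.7512, 1.2918, 1.7254)
step 6: x0=(1.9210, 1.7700, 0.7258) x1=(2.0623, 0.9860, 0.1292) x2=(-0.9075, -0.8347, 0.3747) x3=(-0.7234, 1.3185, 1.7526)
step 7: x0=(1.9308, 1.7657, 0.7211) x1=(2.1013, 0.9707, 0.1166) x2=(-0.8972, -0.8743, 0.3486) x3=(-0.6955, 1.3453, 1.7800)
step 8: x0=(1.9406, 1.7598, 0.7154) x1=(2.1402, 0.9564, 0.1046) x2=(-0.8870, -0.9140, 0.3224) x3=(-0.6676, 1.3722, 1.8073)
step 9: x0=(1.9504, 1.7525, 0.7087) x1=(2.1791, 0.9429, 0.0932) x2=(-0.8767, -0.9538, 0.2961) x3=(-0.6397, 1.3992, 1.8347)
step 10: x0=(1.9603, 1.7437, 0.7011) x1=(2.2179, 0.9304, 0.0824) x2=(-0.8665, -0.9937, 0.2698) x3=(-0.6118, 1.4263, 1.8622)
step 11: x0=(1.9703, 1.7335, 0.6925) x1=(2.2566, 0.9187, 0.0722) x2=(-0.8563, -1.0337, 0.2434) x3=(-0.5838, 1.4534, 1.8897)
step 12: x0=(1.9805, 1.7220, 0.6832) x1=(2.2952, 0.9078, 0.0625) x2=(-0.8461, -1.0738, 0.2170) x3=(-0.5558, 1.4807, 1.9172)
step 13: x0=(1.9909, 1.7092, 0.6729) x1=(2.3336, 0.8978, 0.0533) x2=(-0.8360, -1.1139, 0.1906) x3=(-0.5278, 1.5080, 1.9448)
step 14: x0=(2.0014, 1.6950, 0.6619) x1=(2.3719, 0.8885, 0.0447) x2=(-0.8259, -1.1541, 0.1641) x3=(-0.4997, 1.5353, 1.9724)
step 15: x0=(2.0123, 1.6796, 0.6500) x1=(2.4100, 0.8801, 0.0366) x2=(-0.8158, -1.1944, 0.1375) x3=(-0.4716, 1.5627, 2.0000)
step 16: x0=(2.0234, 1.6630, 0.6374) x1=(2.4478, 0.8724, 0.0290) x2=(-0.8057, -1.2348, 0.1110) x3=(-0.4435, 1.5902, 2.0276)
step 17: x0=(2.0349, 1.6451, 0.6239) x1=(2.4854, 0.8654, 0.0219) x2=(-0.7956, -1.2752, 0.0843) x3=(-0.4153, 1.6178, 2.0553)
step 18: x0=(2.0467, 1.6260, 0.6097) x1=(2.5227, 0.8592, 0.0154) x2=(-0.7856, -1.3156, 0.0577) x3=(-0.3871, 1.6454, 2.0830)
step 19: x0=(2.0590, 1.6057, 0.5947) x1=(2.5597, 0.8538, 0.0093) x2=(-0.7756, -1.3561, 0.0310) x3=(-0.3589, 1.6730, 2.1107)
step 20: x0=(2.0717, 1.5842, 0.5790) x1=(2.5964, 0.8490, 0.0037) x2=(-0.7656, -1.3967, 0.0043) x3=(-0.3306, 1.7007, 2.1384)
step 21: x0=(2.0850, 1.5616, 0.5625) x1=(2.6327, 0.8450, -0.0013) x2=(-0.7556, -1.4373, -0.0224) x3=(-0.3023, 1.7284, 2.1661)
step 22: x0=(2.0989, 1.5378, 0.5453) x1=(2.6685, 0.8418, -0.0059) x2=(-0.7457, -1.4779, -0.0492) x3=(-0.2739, 1.7562, 2.1938)
step 23: x0=(2.1134, 1.5128, 0.5273) x1=(2.7039, 0.8392, -0.0099) x2=(-0.7357, -1.5186, -0.0760) x3=(-0.2456, 1.7840, 2.2215)
step 24: x0=(2.1286, 1.4867, 0.5085) x1=(2.7389, 0.8374, -0.0134) x2=(-0.7258, -1.5593, -0.1028) x3=(-0.2172, 1.8118, 2.2492)
step 25: x0=(2.1446, 1.4595, 0.4890) x1=(2.7732, 0.8362, -0.0164) x2=(-0.7159, -1.6001, -0.1296) x3=(-0.1887, 1.8397, 2.2769)
step 26: x0=(2.1615, 1.4311, 0.4687) x1=(2.8070, 0.8358, -0.0189) x2=(-0.7060, -1.6409, -0.1565) x3=(-0.1603, 1.8676, 2.3047)
step 27: x0=(2.1793, 1.4016, 0.4476) x1=(2.8402, 0.8361, -0.0209) x2=(-0.6961, -1.6817, -0.1834) x3=(-0.1318, 1.8956, 2.3324)
step 28: x0=(2.1981, 1.3710, 0.4258) x1=(2.8726, 0.8372, -0.0223) x2=(-0.6862, -1.7226, -0.2103) x3=(-0.1033, 1.9235, 2.3601)
step 29: x0=(2.2181, 1.3392, 0.4031) x1=(2.9043, 0.8389, -0.0232) x2=(-0.6764, -1.7635, -0.2372) x3=(-0.0747, 1.9515, 2.3879)
step 30: x0=(2.2393, 1.3064, 0.3797) x1=(2.9351, 0.8413, -0.0236) x2=(-0.6665, -1.8044, -0.2641) x3=(-0.0462, 1.9795, 2.4156)
step 31: x0=(2.2620, 1.2724, 0.3554) x1=(2.9650, 0.8444, -0.0234) x2=(-0.6567, -1.8453, -0.2911) x3=(-0.0176, 2.0075, 2.4433)
step 32: x0=(2.2862, 1.2374, 0.3303) x1=(2.9939, 0.8482, -0.0226) x2=(-0.6468, -1.8863, -0.3181) x3=(0.0110, 2.0356, 2.4710)
step 33: x0=(2.3121, 1.2013, 0.3043) x1=(3.0217, 0.8527, -0.0213) x2=(-0.6370, -1.9273, -0.3451) x3=(0.0397, 2.0636, 2.4987)

no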